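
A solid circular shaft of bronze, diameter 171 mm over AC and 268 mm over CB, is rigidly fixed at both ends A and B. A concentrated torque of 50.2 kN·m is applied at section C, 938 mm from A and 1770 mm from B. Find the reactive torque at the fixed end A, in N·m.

12000 N·m

Compatibility: T_A·a/J_AC = T_B·b/J_CB with T_A + T_B = T₀.
J_AC = 8.39×10^-5 m⁴, J_CB = 5.06×10^-4 m⁴, so T_A = T₀·(J_AC/a)/((J_AC/a)+(J_CB/b)) = 11960 N·m, T_B = 38240 N·m.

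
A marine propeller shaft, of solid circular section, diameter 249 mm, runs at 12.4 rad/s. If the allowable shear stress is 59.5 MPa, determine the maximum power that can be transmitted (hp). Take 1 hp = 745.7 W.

J = πd⁴/32 = π(0.249)⁴/32 = 3.774×10^-4 m⁴.
T_max = τ_allow·J/r = 5.95×10^7 × 3.774×10^-4 / 0.124 = 180400 N·m.
ω = 12.4 rad/s, so P_max = T_max·ω = 2.236×10^6 W.

3000 hp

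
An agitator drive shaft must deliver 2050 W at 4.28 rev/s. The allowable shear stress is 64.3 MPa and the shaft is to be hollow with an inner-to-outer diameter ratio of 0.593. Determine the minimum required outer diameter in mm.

19.0 mm

ω = 2π·4.28 = 26.89 rad/s, so T = P/ω = 2050 / 26.89 = 76.23 N·m.
For a hollow shaft with d_i/d_o = 0.593: τ_max = 16T/(π d_o³ (1−k⁴)), so d_o = [16T/(π τ_allow (1−k⁴))]^(1/3) = [16·76.23/(π·6.43×10^7·0.8763)]^(1/3) = 0.01903 m.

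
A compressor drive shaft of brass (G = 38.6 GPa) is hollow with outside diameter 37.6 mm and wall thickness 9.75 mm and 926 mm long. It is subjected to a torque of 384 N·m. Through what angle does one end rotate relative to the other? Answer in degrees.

2.84°

J = π(d_o⁴ − d_i⁴)/32 = π(0.0376⁴ − 0.0181⁴)/32 = 1.857×10^-7 m⁴.
θ = T·L/(G·J) = 384.0 × 0.926 / (38.6×10⁹ × 1.857×10^-7) = 0.04961 rad.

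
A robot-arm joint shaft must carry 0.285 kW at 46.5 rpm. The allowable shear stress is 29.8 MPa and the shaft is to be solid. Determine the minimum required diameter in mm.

21.5 mm

ω = 2π·46.5/60 = 4.869 rad/s, so T = P/ω = 0.285×10³ / 4.869 = 58.53 N·m.
For a solid shaft τ_max = 16T/(πd³), so d = (16T/(π τ_allow))^(1/3) = (16·58.53/(π·2.98×10^7))^(1/3) = 0.02155 m.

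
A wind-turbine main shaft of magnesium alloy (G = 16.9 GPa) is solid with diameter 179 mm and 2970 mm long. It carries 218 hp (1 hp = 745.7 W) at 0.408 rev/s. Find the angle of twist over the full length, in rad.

0.111 rad

ω = 2π·0.408 = 2.564 rad/s, so T = P/ω = 218×745.7 / 2.564 = 63410 N·m.
J = πd⁴/32 = π(0.179)⁴/32 = 1.008×10^-4 m⁴.
θ = T·L/(G·J) = 63410 × 2.97 / (16.9×10⁹ × 1.008×10^-4) = 0.1106 rad.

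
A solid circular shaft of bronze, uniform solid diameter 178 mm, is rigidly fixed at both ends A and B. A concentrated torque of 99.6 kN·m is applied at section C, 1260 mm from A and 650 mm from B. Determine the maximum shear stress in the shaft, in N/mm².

59.3 N/mm²

With uniform GJ and both ends fixed, compatibility θ_AC = θ_CB gives T_A·a = T_B·b, together with T_A + T_B = T₀.
T_A = T₀·b/(a+b) = 99600·650/1910 = 33900 N·m; T_B = 65700 N·m.
τ in each portion: τ_AC = 3.06×10^7 Pa, τ_CB = 5.93×10^7 Pa; maximum is in CB.
τ_max = T_CB·r/J = 65700·0.0890/9.86×10^-5 = 5.933×10^7 Pa.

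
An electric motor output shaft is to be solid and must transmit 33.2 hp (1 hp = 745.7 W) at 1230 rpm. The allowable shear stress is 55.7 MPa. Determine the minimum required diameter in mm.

ω = 2π·1230/60 = 128.8 rad/s, so T = P/ω = 33.2×745.7 / 128.8 = 192.2 N·m.
For a solid shaft τ_max = 16T/(πd³), so d = (16T/(π τ_allow))^(1/3) = (16·192.2/(π·5.57×10^7))^(1/3) = 0.02600 m.

26.0 mm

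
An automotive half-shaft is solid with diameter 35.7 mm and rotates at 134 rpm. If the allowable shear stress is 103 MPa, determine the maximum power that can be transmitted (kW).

12.9 kW

J = πd⁴/32 = π(0.0357)⁴/32 = 1.595×10^-7 m⁴.
T_max = τ_allow·J/r = 1.03×10^8 × 1.595×10^-7 / 0.0179 = 920.2 N·m.
ω = 2π·134/60 = 14.03 rad/s, so P_max = T_max·ω = 1.291×10^4 W.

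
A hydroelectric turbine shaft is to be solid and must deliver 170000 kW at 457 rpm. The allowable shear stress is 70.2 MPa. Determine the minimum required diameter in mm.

ω = 2π·457/60 = 47.86 rad/s, so T = P/ω = 170000×10³ / 47.86 = 3.552e6 N·m.
For a solid shaft τ_max = 16T/(πd³), so d = (16T/(π τ_allow))^(1/3) = (16·3.552e6/(π·7.02×10^7))^(1/3) = 0.6364 m.

636 mm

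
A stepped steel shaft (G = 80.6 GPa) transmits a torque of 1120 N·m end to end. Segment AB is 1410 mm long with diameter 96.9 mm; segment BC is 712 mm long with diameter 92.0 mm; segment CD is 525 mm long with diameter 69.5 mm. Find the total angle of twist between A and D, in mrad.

6.86 mrad

J_AB = π(0.0969)⁴/32 = 8.66×10^-6 m⁴; J_BC = π(0.0920)⁴/32 = 7.03×10^-6 m⁴; J_CD = π(0.0695)⁴/32 = 2.29×10^-6 m⁴.
θ = (T/G)·Σ L_i/J_i = (1120/80.6×10⁹)·(1.41/8.66×10^-6 + 0.712/7.03×10^-6 + 0.525/2.29×10^-6) = 6.855×10^-3 rad.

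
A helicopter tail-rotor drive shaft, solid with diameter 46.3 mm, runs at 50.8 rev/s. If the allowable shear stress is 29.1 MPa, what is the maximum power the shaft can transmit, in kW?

181 kW

J = πd⁴/32 = π(0.0463)⁴/32 = 4.512×10^-7 m⁴.
T_max = τ_allow·J/r = 2.91×10^7 × 4.512×10^-7 / 0.0231 = 567.1 N·m.
ω = 2π·50.8 = 319.2 rad/s, so P_max = T_max·ω = 1.810×10^5 W.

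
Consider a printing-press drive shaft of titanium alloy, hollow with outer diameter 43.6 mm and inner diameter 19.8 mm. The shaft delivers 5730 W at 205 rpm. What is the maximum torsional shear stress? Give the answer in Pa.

ω = 2π·205/60 = 21.47 rad/s, so T = P/ω = 5730 / 21.47 = 266.9 N·m.
J = π(d_o⁴ − d_i⁴)/32 = π(0.0436⁴ − 0.0198⁴)/32 = 3.397×10^-7 m⁴.
τ_max = T·r/J = 266.9 × 0.0218 / 3.397×10^-7 = 1.713×10^7 Pa.

1.71e7 Pa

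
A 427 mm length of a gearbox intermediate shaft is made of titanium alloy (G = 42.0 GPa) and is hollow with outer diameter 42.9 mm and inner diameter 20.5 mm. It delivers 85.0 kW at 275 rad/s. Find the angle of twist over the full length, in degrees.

ω = 275 rad/s, so T = P/ω = 85.0×10³ / 275.0 = 309.1 N·m.
J = π(d_o⁴ − d_i⁴)/32 = π(0.0429⁴ − 0.0205⁴)/32 = 3.152×10^-7 m⁴.
θ = T·L/(G·J) = 309.1 × 0.427 / (42.0×10⁹ × 3.152×10^-7) = 9.970×10^-3 rad.

0.571°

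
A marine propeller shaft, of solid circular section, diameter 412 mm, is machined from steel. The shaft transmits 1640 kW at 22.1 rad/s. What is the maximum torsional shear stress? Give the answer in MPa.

ω = 22.1 rad/s, so T = P/ω = 1640×10³ / 22.10 = 74210 N·m.
J = πd⁴/32 = π(0.412)⁴/32 = 2.829×10^-3 m⁴.
τ_max = T·r/J = 74210 × 0.206 / 2.829×10^-3 = 5.404×10^6 Pa.

5.40 MPa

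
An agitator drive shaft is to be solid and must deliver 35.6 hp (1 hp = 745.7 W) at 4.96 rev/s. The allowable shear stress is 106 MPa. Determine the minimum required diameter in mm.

ω = 2π·4.96 = 31.16 rad/s, so T = P/ω = 35.6×745.7 / 31.16 = 851.8 N·m.
For a solid shaft τ_max = 16T/(πd³), so d = (16T/(π τ_allow))^(1/3) = (16·851.8/(π·1.06×10^8))^(1/3) = 0.03446 m.

34.5 mm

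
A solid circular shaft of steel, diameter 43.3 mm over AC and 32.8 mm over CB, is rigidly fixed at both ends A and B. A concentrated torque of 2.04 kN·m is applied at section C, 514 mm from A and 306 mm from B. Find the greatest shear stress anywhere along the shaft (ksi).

15.2 ksi

Compatibility: T_A·a/J_AC = T_B·b/J_CB with T_A + T_B = T₀.
J_AC = 3.45×10^-7 m⁴, J_CB = 1.14×10^-7 m⁴, so T_A = T₀·(J_AC/a)/((J_AC/a)+(J_CB/b)) = 1314 N·m, T_B = 726.5 N·m.
τ in each portion: τ_AC = 8.24×10^7 Pa, τ_CB = 1.05×10^8 Pa; maximum is in CB.
τ_max = T_CB·r/J = 726.5·0.0164/1.14×10^-7 = 1.049×10^8 Pa.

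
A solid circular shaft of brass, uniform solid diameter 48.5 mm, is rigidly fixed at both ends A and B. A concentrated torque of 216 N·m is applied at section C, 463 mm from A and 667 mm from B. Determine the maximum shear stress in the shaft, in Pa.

5.69e6 Pa

With uniform GJ and both ends fixed, compatibility θ_AC = θ_CB gives T_A·a = T_B·b, together with T_A + T_B = T₀.
T_A = T₀·b/(a+b) = 216.0·667/1130 = 127.5 N·m; T_B = 88.50 N·m.
τ in each portion: τ_AC = 5.69×10^6 Pa, τ_CB = 3.95×10^6 Pa; maximum is in AC.
τ_max = T_AC·r/J = 127.5·0.0243/5.43×10^-7 = 5.692×10^6 Pa.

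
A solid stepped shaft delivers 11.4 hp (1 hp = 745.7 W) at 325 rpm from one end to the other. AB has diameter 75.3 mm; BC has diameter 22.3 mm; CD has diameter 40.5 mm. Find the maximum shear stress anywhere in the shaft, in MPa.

115 MPa

ω = 2π·325/60 = 34.03 rad/s, so T = P/ω = 11.4×745.7 / 34.03 = 249.8 N·m.
Under the same torque, τ_max = 16T/(πd³) is largest where d is smallest — segment BC (d = 22.3 mm).
τ_max = 16·249.8/(π·(0.0223)³) = 1.147×10^8 Pa.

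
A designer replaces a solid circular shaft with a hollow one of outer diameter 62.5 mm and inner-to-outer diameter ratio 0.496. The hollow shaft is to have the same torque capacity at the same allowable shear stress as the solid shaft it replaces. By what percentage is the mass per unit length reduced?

Equal τ_max and T ⇒ the solid shaft needs d_s³ = d_o³(1−k⁴), so d_s = 62.5·(1−0.496⁴)^(1/3) = 61.21 mm.
Area ratio A_h/A_s = d_o²(1−k²)/d_s² = (1−k²)/(1−k⁴)^(2/3) = 0.7860.
Mass saving = 1 − 0.7860 = 21.4 %.

21.4 %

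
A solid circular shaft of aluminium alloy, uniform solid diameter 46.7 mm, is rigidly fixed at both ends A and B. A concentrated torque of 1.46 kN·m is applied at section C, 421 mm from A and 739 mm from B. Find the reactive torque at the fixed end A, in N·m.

930 N·m

With uniform GJ and both ends fixed, compatibility θ_AC = θ_CB gives T_A·a = T_B·b, together with T_A + T_B = T₀.
T_A = T₀·b/(a+b) = 1460·739/1160 = 930.1 N·m; T_B = 529.9 N·m.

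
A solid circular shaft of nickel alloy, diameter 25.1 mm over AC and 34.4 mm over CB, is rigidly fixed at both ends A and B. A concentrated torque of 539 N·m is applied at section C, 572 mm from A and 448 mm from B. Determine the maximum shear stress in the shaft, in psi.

Compatibility: T_A·a/J_AC = T_B·b/J_CB with T_A + T_B = T₀.
J_AC = 3.90×10^-8 m⁴, J_CB = 1.37×10^-7 m⁴, so T_A = T₀·(J_AC/a)/((J_AC/a)+(J_CB/b)) = 97.92 N·m, T_B = 441.1 N·m.
τ in each portion: τ_AC = 3.15×10^7 Pa, τ_CB = 5.52×10^7 Pa; maximum is in CB.
τ_max = T_CB·r/J = 441.1·0.0172/1.37×10^-7 = 5.518×10^7 Pa.

8000 psi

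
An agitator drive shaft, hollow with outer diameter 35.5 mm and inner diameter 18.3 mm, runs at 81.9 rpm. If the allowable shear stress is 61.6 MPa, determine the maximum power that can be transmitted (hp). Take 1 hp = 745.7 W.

J = π(d_o⁴ − d_i⁴)/32 = π(0.0355⁴ − 0.0183⁴)/32 = 1.449×10^-7 m⁴.
T_max = τ_allow·J/r = 6.16×10^7 × 1.449×10^-7 / 0.0177 = 502.9 N·m.
ω = 2π·81.9/60 = 8.577 rad/s, so P_max = T_max·ω = 4313 W.

5.78 hp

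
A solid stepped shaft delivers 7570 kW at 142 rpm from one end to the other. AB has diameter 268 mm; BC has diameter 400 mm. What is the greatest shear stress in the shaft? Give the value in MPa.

135 MPa

ω = 2π·142/60 = 14.87 rad/s, so T = P/ω = 7570×10³ / 14.87 = 509100 N·m.
Under the same torque, τ_max = 16T/(πd³) is largest where d is smallest — segment AB (d = 268 mm).
τ_max = 16·509100/(π·(0.268)³) = 1.347×10^8 Pa.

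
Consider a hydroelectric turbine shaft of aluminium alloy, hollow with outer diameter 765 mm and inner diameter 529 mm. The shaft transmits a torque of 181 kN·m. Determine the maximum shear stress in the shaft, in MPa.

J = π(d_o⁴ − d_i⁴)/32 = π(0.765⁴ − 0.529⁴)/32 = 0.02594 m⁴.
τ_max = T·r/J = 181000 × 0.383 / 0.02594 = 2.669×10^6 Pa.

2.67 MPa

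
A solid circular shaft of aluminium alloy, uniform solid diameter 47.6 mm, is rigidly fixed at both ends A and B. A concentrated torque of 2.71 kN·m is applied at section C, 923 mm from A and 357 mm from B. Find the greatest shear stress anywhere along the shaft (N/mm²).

With uniform GJ and both ends fixed, compatibility θ_AC = θ_CB gives T_A·a = T_B·b, together with T_A + T_B = T₀.
T_A = T₀·b/(a+b) = 2710·357/1280 = 755.8 N·m; T_B = 1954 N·m.
τ in each portion: τ_AC = 3.57×10^7 Pa, τ_CB = 9.23×10^7 Pa; maximum is in CB.
τ_max = T_CB·r/J = 1954·0.0238/5.04×10^-7 = 9.228×10^7 Pa.

92.3 N/mm²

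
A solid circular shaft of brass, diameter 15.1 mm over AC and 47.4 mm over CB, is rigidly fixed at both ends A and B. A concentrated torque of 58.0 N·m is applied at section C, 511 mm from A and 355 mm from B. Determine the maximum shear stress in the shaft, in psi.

Compatibility: T_A·a/J_AC = T_B·b/J_CB with T_A + T_B = T₀.
J_AC = 5.10×10^-9 m⁴, J_CB = 4.96×10^-7 m⁴, so T_A = T₀·(J_AC/a)/((J_AC/a)+(J_CB/b)) = 0.4120 N·m, T_B = 57.59 N·m.
τ in each portion: τ_AC = 6.09×10^5 Pa, τ_CB = 2.75×10^6 Pa; maximum is in CB.
τ_max = T_CB·r/J = 57.59·0.0237/4.96×10^-7 = 2.754×10^6 Pa.

399 psi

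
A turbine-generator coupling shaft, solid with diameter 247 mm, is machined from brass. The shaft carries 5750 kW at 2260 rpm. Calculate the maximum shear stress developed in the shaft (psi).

1190 psi

ω = 2π·2260/60 = 236.7 rad/s, so T = P/ω = 5750×10³ / 236.7 = 24300 N·m.
J = πd⁴/32 = π(0.247)⁴/32 = 3.654×10^-4 m⁴.
τ_max = T·r/J = 24300 × 0.123 / 3.654×10^-4 = 8.211×10^6 Pa.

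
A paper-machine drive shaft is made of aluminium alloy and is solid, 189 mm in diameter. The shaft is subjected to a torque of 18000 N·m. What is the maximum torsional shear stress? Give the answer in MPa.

J = πd⁴/32 = π(0.189)⁴/32 = 1.253×10^-4 m⁴.
τ_max = T·r/J = 18000 × 0.0945 / 1.253×10^-4 = 1.358×10^7 Pa.

13.6 MPa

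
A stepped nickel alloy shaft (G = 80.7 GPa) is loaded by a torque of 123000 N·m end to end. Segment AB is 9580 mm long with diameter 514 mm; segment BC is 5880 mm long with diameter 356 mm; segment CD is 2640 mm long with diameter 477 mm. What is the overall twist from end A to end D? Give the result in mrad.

J_AB = π(0.514)⁴/32 = 6.85×10^-3 m⁴; J_BC = π(0.356)⁴/32 = 1.58×10^-3 m⁴; J_CD = π(0.477)⁴/32 = 5.08×10^-3 m⁴.
θ = (T/G)·Σ L_i/J_i = (123000/80.7×10⁹)·(9.58/6.85×10^-3 + 5.88/1.58×10^-3 + 2.64/5.08×10^-3) = 8.606×10^-3 rad.

8.61 mrad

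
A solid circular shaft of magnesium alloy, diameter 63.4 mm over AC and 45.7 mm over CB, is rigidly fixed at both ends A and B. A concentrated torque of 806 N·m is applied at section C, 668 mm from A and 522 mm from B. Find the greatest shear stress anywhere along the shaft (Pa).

Compatibility: T_A·a/J_AC = T_B·b/J_CB with T_A + T_B = T₀.
J_AC = 1.59×10^-6 m⁴, J_CB = 4.28×10^-7 m⁴, so T_A = T₀·(J_AC/a)/((J_AC/a)+(J_CB/b)) = 599.0 N·m, T_B = 207.0 N·m.
τ in each portion: τ_AC = 1.20×10^7 Pa, τ_CB = 1.10×10^7 Pa; maximum is in AC.
τ_max = T_AC·r/J = 599.0·0.0317/1.59×10^-6 = 1.197×10^7 Pa.

1.20e7 Pa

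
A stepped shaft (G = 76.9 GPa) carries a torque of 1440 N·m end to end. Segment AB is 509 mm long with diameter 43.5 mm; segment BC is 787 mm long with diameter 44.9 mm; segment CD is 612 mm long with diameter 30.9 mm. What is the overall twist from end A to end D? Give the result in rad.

0.192 rad

J_AB = π(0.0435)⁴/32 = 3.52×10^-7 m⁴; J_BC = π(0.0449)⁴/32 = 3.99×10^-7 m⁴; J_CD = π(0.0309)⁴/32 = 8.95×10^-8 m⁴.
θ = (T/G)·Σ L_i/J_i = (1440/76.9×10⁹)·(0.509/3.52×10^-7 + 0.787/3.99×10^-7 + 0.612/8.95×10^-8) = 0.1921 rad.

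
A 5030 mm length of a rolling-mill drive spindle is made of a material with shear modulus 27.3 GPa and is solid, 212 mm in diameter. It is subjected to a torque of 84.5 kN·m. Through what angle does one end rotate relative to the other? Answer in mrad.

78.5 mrad

J = πd⁴/32 = π(0.212)⁴/32 = 1.983×10^-4 m⁴.
θ = T·L/(G·J) = 84500 × 5.03 / (27.3×10⁹ × 1.983×10^-4) = 0.07851 rad.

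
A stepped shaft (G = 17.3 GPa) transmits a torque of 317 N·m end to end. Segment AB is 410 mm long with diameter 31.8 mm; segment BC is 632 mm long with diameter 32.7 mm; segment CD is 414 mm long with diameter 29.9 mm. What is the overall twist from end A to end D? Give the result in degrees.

15.7°

J_AB = π(0.0318)⁴/32 = 1.00×10^-7 m⁴; J_BC = π(0.0327)⁴/32 = 1.12×10^-7 m⁴; J_CD = π(0.0299)⁴/32 = 7.85×10^-8 m⁴.
θ = (T/G)·Σ L_i/J_i = (317.0/17.3×10⁹)·(0.410/1.00×10^-7 + 0.632/1.12×10^-7 + 0.414/7.85×10^-8) = 0.2747 rad.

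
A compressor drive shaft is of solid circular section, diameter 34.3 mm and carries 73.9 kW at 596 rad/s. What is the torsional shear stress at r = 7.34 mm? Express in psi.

ω = 596 rad/s, so T = P/ω = 73.9×10³ / 596.0 = 124.0 N·m.
J = πd⁴/32 = π(0.0343)⁴/32 = 1.359×10^-7 m⁴.
Shear stress varies linearly with radius: τ = T·r/J = 124.0 × 0.00734 / 1.359×10^-7 = 6.698×10^6 Pa.

971 psi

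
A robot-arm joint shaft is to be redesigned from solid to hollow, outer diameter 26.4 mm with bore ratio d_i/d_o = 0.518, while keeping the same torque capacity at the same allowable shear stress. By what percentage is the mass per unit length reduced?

23.1 %

Equal τ_max and T ⇒ the solid shaft needs d_s³ = d_o³(1−k⁴), so d_s = 26.4·(1−0.518⁴)^(1/3) = 25.75 mm.
Area ratio A_h/A_s = d_o²(1−k²)/d_s² = (1−k²)/(1−k⁴)^(2/3) = 0.7690.
Mass saving = 1 − 0.7690 = 23.1 %.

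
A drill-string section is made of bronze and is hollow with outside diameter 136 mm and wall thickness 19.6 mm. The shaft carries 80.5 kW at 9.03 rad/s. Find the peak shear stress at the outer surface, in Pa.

ω = 9.03 rad/s, so T = P/ω = 80.5×10³ / 9.030 = 8915 N·m.
J = π(d_o⁴ − d_i⁴)/32 = π(0.136⁴ − 0.0968⁴)/32 = 2.497×10^-5 m⁴.
τ_max = T·r/J = 8915 × 0.0680 / 2.497×10^-5 = 2.428×10^7 Pa.

2.43e7 Pa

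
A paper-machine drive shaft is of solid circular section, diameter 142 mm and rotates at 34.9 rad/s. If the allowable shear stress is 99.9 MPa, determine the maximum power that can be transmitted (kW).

1960 kW

J = πd⁴/32 = π(0.142)⁴/32 = 3.992×10^-5 m⁴.
T_max = τ_allow·J/r = 9.99×10^7 × 3.992×10^-5 / 0.0710 = 56160 N·m.
ω = 34.9 rad/s, so P_max = T_max·ω = 1.960×10^6 W.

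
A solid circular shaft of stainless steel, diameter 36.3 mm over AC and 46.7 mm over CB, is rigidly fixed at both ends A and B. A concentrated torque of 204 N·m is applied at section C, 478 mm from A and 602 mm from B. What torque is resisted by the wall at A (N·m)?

Compatibility: T_A·a/J_AC = T_B·b/J_CB with T_A + T_B = T₀.
J_AC = 1.70×10^-7 m⁴, J_CB = 4.67×10^-7 m⁴, so T_A = T₀·(J_AC/a)/((J_AC/a)+(J_CB/b)) = 64.25 N·m, T_B = 139.7 N·m.

64.3 N·m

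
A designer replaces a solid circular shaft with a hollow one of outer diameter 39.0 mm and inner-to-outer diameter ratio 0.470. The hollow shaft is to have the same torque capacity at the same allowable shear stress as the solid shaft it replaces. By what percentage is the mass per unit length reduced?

19.4 %

Equal τ_max and T ⇒ the solid shaft needs d_s³ = d_o³(1−k⁴), so d_s = 39.0·(1−0.470⁴)^(1/3) = 38.36 mm.
Area ratio A_h/A_s = d_o²(1−k²)/d_s² = (1−k²)/(1−k⁴)^(2/3) = 0.8055.
Mass saving = 1 − 0.8055 = 19.4 %.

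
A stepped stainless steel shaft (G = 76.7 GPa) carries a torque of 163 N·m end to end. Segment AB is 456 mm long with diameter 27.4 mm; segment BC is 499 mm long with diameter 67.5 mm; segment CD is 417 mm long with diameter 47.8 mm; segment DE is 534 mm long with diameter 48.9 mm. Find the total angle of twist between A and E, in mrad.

J_AB = π(0.0274)⁴/32 = 5.53×10^-8 m⁴; J_BC = π(0.0675)⁴/32 = 2.04×10^-6 m⁴; J_CD = π(0.0478)⁴/32 = 5.13×10^-7 m⁴; J_DE = π(0.0489)⁴/32 = 5.61×10^-7 m⁴.
θ = (T/G)·Σ L_i/J_i = (163.0/76.7×10⁹)·(0.456/5.53×10^-8 + 0.499/2.04×10^-6 + 0.417/5.13×10^-7 + 0.534/5.61×10^-7) = 0.02178 rad.

21.8 mrad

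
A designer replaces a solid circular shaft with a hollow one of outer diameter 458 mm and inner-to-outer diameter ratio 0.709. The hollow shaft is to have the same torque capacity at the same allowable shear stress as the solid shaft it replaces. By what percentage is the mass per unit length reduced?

39.6 %

Equal τ_max and T ⇒ the solid shaft needs d_s³ = d_o³(1−k⁴), so d_s = 458·(1−0.709⁴)^(1/3) = 415.6 mm.
Area ratio A_h/A_s = d_o²(1−k²)/d_s² = (1−k²)/(1−k⁴)^(2/3) = 0.6039.
Mass saving = 1 − 0.6039 = 39.6 %.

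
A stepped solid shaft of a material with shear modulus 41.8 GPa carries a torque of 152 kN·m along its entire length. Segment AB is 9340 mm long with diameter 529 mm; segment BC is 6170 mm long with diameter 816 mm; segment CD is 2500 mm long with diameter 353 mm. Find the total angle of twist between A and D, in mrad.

10.9 mrad

J_AB = π(0.529)⁴/32 = 7.69×10^-3 m⁴; J_BC = π(0.816)⁴/32 = 0.0435 m⁴; J_CD = π(0.353)⁴/32 = 1.52×10^-3 m⁴.
θ = (T/G)·Σ L_i/J_i = (152000/41.8×10⁹)·(9.34/7.69×10^-3 + 6.17/0.0435 + 2.50/1.52×10^-3) = 0.01090 rad.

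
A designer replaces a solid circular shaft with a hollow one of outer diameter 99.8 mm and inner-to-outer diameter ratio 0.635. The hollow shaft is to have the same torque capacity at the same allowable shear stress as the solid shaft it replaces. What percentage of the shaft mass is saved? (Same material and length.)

Equal τ_max and T ⇒ the solid shaft needs d_s³ = d_o³(1−k⁴), so d_s = 99.8·(1−0.635⁴)^(1/3) = 94.07 mm.
Area ratio A_h/A_s = d_o²(1−k²)/d_s² = (1−k²)/(1−k⁴)^(2/3) = 0.6717.
Mass saving = 1 − 0.6717 = 32.8 %.

32.8 %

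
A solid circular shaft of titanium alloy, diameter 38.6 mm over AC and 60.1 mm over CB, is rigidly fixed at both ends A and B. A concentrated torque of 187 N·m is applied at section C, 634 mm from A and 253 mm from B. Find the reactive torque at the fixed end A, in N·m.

Compatibility: T_A·a/J_AC = T_B·b/J_CB with T_A + T_B = T₀.
J_AC = 2.18×10^-7 m⁴, J_CB = 1.28×10^-6 m⁴, so T_A = T₀·(J_AC/a)/((J_AC/a)+(J_CB/b)) = 11.89 N·m, T_B = 175.1 N·m.

11.9 N·m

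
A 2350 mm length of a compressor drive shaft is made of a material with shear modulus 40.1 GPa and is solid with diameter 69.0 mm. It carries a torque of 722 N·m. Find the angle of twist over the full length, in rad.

J = πd⁴/32 = π(0.0690)⁴/32 = 2.225×10^-6 m⁴.
θ = T·L/(G·J) = 722.0 × 2.35 / (40.1×10⁹ × 2.225×10^-6) = 0.01901 rad.

0.0190 rad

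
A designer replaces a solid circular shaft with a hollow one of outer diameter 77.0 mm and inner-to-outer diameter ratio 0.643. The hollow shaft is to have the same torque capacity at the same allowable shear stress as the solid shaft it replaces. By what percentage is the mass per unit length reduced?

Equal τ_max and T ⇒ the solid shaft needs d_s³ = d_o³(1−k⁴), so d_s = 77.0·(1−0.643⁴)^(1/3) = 72.34 mm.
Area ratio A_h/A_s = d_o²(1−k²)/d_s² = (1−k²)/(1−k⁴)^(2/3) = 0.6646.
Mass saving = 1 − 0.6646 = 33.5 %.

33.5 %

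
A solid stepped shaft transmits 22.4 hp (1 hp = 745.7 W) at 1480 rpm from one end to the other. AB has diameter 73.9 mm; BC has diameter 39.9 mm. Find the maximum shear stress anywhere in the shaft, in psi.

1250 psi

ω = 2π·1480/60 = 155.0 rad/s, so T = P/ω = 22.4×745.7 / 155.0 = 107.8 N·m.
Under the same torque, τ_max = 16T/(πd³) is largest where d is smallest — segment BC (d = 39.9 mm).
τ_max = 16·107.8/(π·(0.0399)³) = 8.641×10^6 Pa.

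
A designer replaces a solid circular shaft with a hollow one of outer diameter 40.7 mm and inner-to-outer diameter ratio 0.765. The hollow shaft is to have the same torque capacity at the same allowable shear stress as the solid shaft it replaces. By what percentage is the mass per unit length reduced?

45.1 %

Equal τ_max and T ⇒ the solid shaft needs d_s³ = d_o³(1−k⁴), so d_s = 40.7·(1−0.765⁴)^(1/3) = 35.39 mm.
Area ratio A_h/A_s = d_o²(1−k²)/d_s² = (1−k²)/(1−k⁴)^(2/3) = 0.5485.
Mass saving = 1 − 0.5485 = 45.1 %.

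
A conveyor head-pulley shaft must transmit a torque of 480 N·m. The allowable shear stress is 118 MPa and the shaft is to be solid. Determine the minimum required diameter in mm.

27.5 mm

For a solid shaft τ_max = 16T/(πd³), so d = (16T/(π τ_allow))^(1/3) = (16·480.0/(π·1.18×10^8))^(1/3) = 0.02746 m.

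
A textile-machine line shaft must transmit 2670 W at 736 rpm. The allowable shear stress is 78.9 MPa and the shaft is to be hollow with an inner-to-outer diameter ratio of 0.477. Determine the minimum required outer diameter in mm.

13.3 mm

ω = 2π·736/60 = 77.07 rad/s, so T = P/ω = 2670 / 77.07 = 34.64 N·m.
For a hollow shaft with d_i/d_o = 0.477: τ_max = 16T/(π d_o³ (1−k⁴)), so d_o = [16T/(π τ_allow (1−k⁴))]^(1/3) = [16·34.64/(π·7.89×10^7·0.9482)]^(1/3) = 0.01331 m.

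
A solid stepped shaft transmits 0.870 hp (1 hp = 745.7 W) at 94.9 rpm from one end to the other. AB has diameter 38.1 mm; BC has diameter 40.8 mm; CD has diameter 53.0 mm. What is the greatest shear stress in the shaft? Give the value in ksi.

0.872 ksi

ω = 2π·94.9/60 = 9.938 rad/s, so T = P/ω = 0.870×745.7 / 9.938 = 65.28 N·m.
Under the same torque, τ_max = 16T/(πd³) is largest where d is smallest — segment AB (d = 38.1 mm).
τ_max = 16·65.28/(π·(0.0381)³) = 6.012×10^6 Pa.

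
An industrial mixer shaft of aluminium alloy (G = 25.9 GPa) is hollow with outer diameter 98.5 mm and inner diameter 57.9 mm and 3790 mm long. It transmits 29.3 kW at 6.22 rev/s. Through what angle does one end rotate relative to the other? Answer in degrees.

ω = 2π·6.22 = 39.08 rad/s, so T = P/ω = 29.3×10³ / 39.08 = 749.7 N·m.
J = π(d_o⁴ − d_i⁴)/32 = π(0.0985⁴ − 0.0579⁴)/32 = 8.138×10^-6 m⁴.
θ = T·L/(G·J) = 749.7 × 3.79 / (25.9×10⁹ × 8.138×10^-6) = 0.01348 rad.

0.772°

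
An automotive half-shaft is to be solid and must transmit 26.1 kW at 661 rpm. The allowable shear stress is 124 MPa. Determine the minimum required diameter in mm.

ω = 2π·661/60 = 69.22 rad/s, so T = P/ω = 26.1×10³ / 69.22 = 377.1 N·m.
For a solid shaft τ_max = 16T/(πd³), so d = (16T/(π τ_allow))^(1/3) = (16·377.1/(π·1.24×10^8))^(1/3) = 0.02493 m.

24.9 mm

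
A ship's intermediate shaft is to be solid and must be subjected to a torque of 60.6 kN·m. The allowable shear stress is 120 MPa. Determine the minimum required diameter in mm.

137 mm

For a solid shaft τ_max = 16T/(πd³), so d = (16T/(π τ_allow))^(1/3) = (16·60600/(π·1.20×10^8))^(1/3) = 0.1370 m.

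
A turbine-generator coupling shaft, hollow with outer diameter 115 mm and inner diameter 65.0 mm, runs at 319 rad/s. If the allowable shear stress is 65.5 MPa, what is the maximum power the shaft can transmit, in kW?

J = π(d_o⁴ − d_i⁴)/32 = π(0.115⁴ − 0.0650⁴)/32 = 1.542×10^-5 m⁴.
T_max = τ_allow·J/r = 6.55×10^7 × 1.542×10^-5 / 0.0575 = 17560 N·m.
ω = 319 rad/s, so P_max = T_max·ω = 5.603×10^6 W.

5600 kW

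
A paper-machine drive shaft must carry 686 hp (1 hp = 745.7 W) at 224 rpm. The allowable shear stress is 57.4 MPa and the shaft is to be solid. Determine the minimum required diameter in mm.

ω = 2π·224/60 = 23.46 rad/s, so T = P/ω = 686×745.7 / 23.46 = 21810 N·m.
For a solid shaft τ_max = 16T/(πd³), so d = (16T/(π τ_allow))^(1/3) = (16·21810/(π·5.74×10^7))^(1/3) = 0.1246 m.

125 mm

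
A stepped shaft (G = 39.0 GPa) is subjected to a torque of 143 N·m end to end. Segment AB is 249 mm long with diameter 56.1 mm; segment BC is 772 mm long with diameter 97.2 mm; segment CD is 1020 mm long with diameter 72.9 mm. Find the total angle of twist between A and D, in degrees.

J_AB = π(0.0561)⁴/32 = 9.72×10^-7 m⁴; J_BC = π(0.0972)⁴/32 = 8.76×10^-6 m⁴; J_CD = π(0.0729)⁴/32 = 2.77×10^-6 m⁴.
θ = (T/G)·Σ L_i/J_i = (143.0/39.0×10⁹)·(0.249/9.72×10^-7 + 0.772/8.76×10^-6 + 1.02/2.77×10^-6) = 2.611×10^-3 rad.

0.150°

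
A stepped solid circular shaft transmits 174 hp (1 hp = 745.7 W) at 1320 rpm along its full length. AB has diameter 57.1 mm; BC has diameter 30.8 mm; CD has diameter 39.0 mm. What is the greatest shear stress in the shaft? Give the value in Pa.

1.64e8 Pa

ω = 2π·1320/60 = 138.2 rad/s, so T = P/ω = 174×745.7 / 138.2 = 938.7 N·m.
Under the same torque, τ_max = 16T/(πd³) is largest where d is smallest — segment BC (d = 30.8 mm).
τ_max = 16·938.7/(π·(0.0308)³) = 1.636×10^8 Pa.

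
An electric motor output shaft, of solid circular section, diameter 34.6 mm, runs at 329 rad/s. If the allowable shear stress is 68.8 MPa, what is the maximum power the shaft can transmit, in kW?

184 kW

J = πd⁴/32 = π(0.0346)⁴/32 = 1.407×10^-7 m⁴.
T_max = τ_allow·J/r = 6.88×10^7 × 1.407×10^-7 / 0.0173 = 559.6 N·m.
ω = 329 rad/s, so P_max = T_max·ω = 1.841×10^5 W.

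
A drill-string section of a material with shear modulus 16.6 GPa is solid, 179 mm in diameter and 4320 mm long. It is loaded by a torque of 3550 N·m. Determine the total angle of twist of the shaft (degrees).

0.525°

J = πd⁴/32 = π(0.179)⁴/32 = 1.008×10^-4 m⁴.
θ = T·L/(G·J) = 3550 × 4.32 / (16.6×10⁹ × 1.008×10^-4) = 9.166×10^-3 rad.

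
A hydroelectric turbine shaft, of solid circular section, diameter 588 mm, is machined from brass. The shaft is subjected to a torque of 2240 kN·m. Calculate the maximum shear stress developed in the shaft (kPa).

J = πd⁴/32 = π(0.588)⁴/32 = 0.01174 m⁴.
τ_max = T·r/J = 2.240e6 × 0.294 / 0.01174 = 5.612×10^7 Pa.

56100 kPa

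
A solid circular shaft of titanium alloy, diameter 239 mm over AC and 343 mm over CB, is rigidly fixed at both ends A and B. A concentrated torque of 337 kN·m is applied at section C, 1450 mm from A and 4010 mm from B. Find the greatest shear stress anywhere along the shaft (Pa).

4.96e7 Pa

Compatibility: T_A·a/J_AC = T_B·b/J_CB with T_A + T_B = T₀.
J_AC = 3.20×10^-4 m⁴, J_CB = 1.36×10^-3 m⁴, so T_A = T₀·(J_AC/a)/((J_AC/a)+(J_CB/b)) = 133000 N·m, T_B = 204000 N·m.
τ in each portion: τ_AC = 4.96×10^7 Pa, τ_CB = 2.57×10^7 Pa; maximum is in AC.
τ_max = T_AC·r/J = 133000·0.119/3.20×10^-4 = 4.961×10^7 Pa.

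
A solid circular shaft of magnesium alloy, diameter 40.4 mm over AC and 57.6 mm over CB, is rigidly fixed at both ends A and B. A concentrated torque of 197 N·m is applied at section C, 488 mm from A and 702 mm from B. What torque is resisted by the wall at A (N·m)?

Compatibility: T_A·a/J_AC = T_B·b/J_CB with T_A + T_B = T₀.
J_AC = 2.62×10^-7 m⁴, J_CB = 1.08×10^-6 m⁴, so T_A = T₀·(J_AC/a)/((J_AC/a)+(J_CB/b)) = 50.87 N·m, T_B = 146.1 N·m.

50.9 N·m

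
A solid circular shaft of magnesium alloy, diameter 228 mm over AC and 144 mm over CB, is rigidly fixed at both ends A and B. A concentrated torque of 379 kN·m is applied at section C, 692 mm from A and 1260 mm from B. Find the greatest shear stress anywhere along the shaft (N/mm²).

Compatibility: T_A·a/J_AC = T_B·b/J_CB with T_A + T_B = T₀.
J_AC = 2.65×10^-4 m⁴, J_CB = 4.22×10^-5 m⁴, so T_A = T₀·(J_AC/a)/((J_AC/a)+(J_CB/b)) = 348500 N·m, T_B = 30460 N·m.
τ in each portion: τ_AC = 1.50×10^8 Pa, τ_CB = 5.19×10^7 Pa; maximum is in AC.
τ_max = T_AC·r/J = 348500·0.114/2.65×10^-4 = 1.498×10^8 Pa.

150 N/mm²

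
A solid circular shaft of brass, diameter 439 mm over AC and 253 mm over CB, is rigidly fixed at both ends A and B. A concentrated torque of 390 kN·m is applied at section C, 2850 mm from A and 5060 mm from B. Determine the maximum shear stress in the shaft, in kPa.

Compatibility: T_A·a/J_AC = T_B·b/J_CB with T_A + T_B = T₀.
J_AC = 3.65×10^-3 m⁴, J_CB = 4.02×10^-4 m⁴, so T_A = T₀·(J_AC/a)/((J_AC/a)+(J_CB/b)) = 367200 N·m, T_B = 22810 N·m.
τ in each portion: τ_AC = 2.21×10^7 Pa, τ_CB = 7.17×10^6 Pa; maximum is in AC.
τ_max = T_AC·r/J = 367200·0.220/3.65×10^-3 = 2.210×10^7 Pa.

22100 kPa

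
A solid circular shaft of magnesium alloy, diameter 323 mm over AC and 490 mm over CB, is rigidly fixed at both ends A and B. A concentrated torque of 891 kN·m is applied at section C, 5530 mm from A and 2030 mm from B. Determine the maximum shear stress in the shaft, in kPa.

36100 kPa

Compatibility: T_A·a/J_AC = T_B·b/J_CB with T_A + T_B = T₀.
J_AC = 1.07×10^-3 m⁴, J_CB = 5.66×10^-3 m⁴, so T_A = T₀·(J_AC/a)/((J_AC/a)+(J_CB/b)) = 57750 N·m, T_B = 833200 N·m.
τ in each portion: τ_AC = 8.73×10^6 Pa, τ_CB = 3.61×10^7 Pa; maximum is in CB.
τ_max = T_CB·r/J = 833200·0.245/5.66×10^-3 = 3.607×10^7 Pa.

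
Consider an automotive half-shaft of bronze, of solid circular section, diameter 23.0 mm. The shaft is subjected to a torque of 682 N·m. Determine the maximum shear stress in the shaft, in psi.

41400 psi

J = πd⁴/32 = π(0.0230)⁴/32 = 2.747×10^-8 m⁴.
τ_max = T·r/J = 682.0 × 0.0115 / 2.747×10^-8 = 2.855×10^8 Pa.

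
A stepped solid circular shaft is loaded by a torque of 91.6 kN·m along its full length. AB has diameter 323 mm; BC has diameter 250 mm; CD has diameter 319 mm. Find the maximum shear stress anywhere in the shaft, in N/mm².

Under the same torque, τ_max = 16T/(πd³) is largest where d is smallest — segment BC (d = 250 mm).
τ_max = 16·91600/(π·(0.250)³) = 2.986×10^7 Pa.

29.9 N/mm²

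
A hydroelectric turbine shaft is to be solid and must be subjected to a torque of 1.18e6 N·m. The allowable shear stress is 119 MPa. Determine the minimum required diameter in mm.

370 mm

For a solid shaft τ_max = 16T/(πd³), so d = (16T/(π τ_allow))^(1/3) = (16·1.180e6/(π·1.19×10^8))^(1/3) = 0.3696 m.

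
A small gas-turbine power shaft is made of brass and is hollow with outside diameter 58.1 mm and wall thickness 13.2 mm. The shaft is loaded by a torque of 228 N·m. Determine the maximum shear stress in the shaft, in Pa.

J = π(d_o⁴ − d_i⁴)/32 = π(0.0581⁴ − 0.0317⁴)/32 = 1.020×10^-6 m⁴.
τ_max = T·r/J = 228.0 × 0.0290 / 1.020×10^-6 = 6.496×10^6 Pa.

6.50e6 Pa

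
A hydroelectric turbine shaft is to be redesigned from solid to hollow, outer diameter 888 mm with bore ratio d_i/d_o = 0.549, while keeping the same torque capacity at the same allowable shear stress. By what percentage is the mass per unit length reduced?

Equal τ_max and T ⇒ the solid shaft needs d_s³ = d_o³(1−k⁴), so d_s = 888·(1−0.549⁴)^(1/3) = 860.3 mm.
Area ratio A_h/A_s = d_o²(1−k²)/d_s² = (1−k²)/(1−k⁴)^(2/3) = 0.7444.
Mass saving = 1 − 0.7444 = 25.6 %.

25.6 %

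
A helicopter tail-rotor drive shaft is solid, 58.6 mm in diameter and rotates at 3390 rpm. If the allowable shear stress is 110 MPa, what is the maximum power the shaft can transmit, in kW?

J = πd⁴/32 = π(0.0586)⁴/32 = 1.158×10^-6 m⁴.
T_max = τ_allow·J/r = 1.10×10^8 × 1.158×10^-6 / 0.0293 = 4346 N·m.
ω = 2π·3390/60 = 355.0 rad/s, so P_max = T_max·ω = 1.543×10^6 W.

1540 kW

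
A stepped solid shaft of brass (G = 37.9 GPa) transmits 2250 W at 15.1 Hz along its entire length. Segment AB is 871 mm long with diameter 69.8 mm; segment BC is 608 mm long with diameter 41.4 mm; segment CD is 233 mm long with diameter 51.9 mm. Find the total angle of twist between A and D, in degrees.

ω = 2π·15.1 = 94.88 rad/s, so T = P/ω = 2250 / 94.88 = 23.72 N·m.
J_AB = π(0.0698)⁴/32 = 2.33×10^-6 m⁴; J_BC = π(0.0414)⁴/32 = 2.88×10^-7 m⁴; J_CD = π(0.0519)⁴/32 = 7.12×10^-7 m⁴.
θ = (T/G)·Σ L_i/J_i = (23.72/37.9×10⁹)·(0.871/2.33×10^-6 + 0.608/2.88×10^-7 + 0.233/7.12×10^-7) = 1.758×10^-3 rad.

0.101°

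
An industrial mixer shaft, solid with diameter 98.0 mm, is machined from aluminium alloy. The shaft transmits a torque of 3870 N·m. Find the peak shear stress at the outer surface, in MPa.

20.9 MPa

J = πd⁴/32 = π(0.0980)⁴/32 = 9.055×10^-6 m⁴.
τ_max = T·r/J = 3870 × 0.0490 / 9.055×10^-6 = 2.094×10^7 Pa.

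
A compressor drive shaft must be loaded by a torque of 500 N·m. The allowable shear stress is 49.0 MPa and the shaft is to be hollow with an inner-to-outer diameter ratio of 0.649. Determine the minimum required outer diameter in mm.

39.8 mm

For a hollow shaft with d_i/d_o = 0.649: τ_max = 16T/(π d_o³ (1−k⁴)), so d_o = [16T/(π τ_allow (1−k⁴))]^(1/3) = [16·500.0/(π·4.90×10^7·0.8226)]^(1/3) = 0.03983 m.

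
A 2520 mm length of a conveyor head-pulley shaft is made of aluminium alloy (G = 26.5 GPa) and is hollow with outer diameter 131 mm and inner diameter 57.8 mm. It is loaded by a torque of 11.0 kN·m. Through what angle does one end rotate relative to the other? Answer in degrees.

J = π(d_o⁴ − d_i⁴)/32 = π(0.131⁴ − 0.0578⁴)/32 = 2.782×10^-5 m⁴.
θ = T·L/(G·J) = 11000 × 2.52 / (26.5×10⁹ × 2.782×10^-5) = 0.03760 rad.

2.15°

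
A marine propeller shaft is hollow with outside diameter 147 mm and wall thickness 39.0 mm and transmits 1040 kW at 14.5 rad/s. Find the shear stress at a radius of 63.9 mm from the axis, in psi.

ω = 14.5 rad/s, so T = P/ω = 1040×10³ / 14.50 = 71720 N·m.
J = π(d_o⁴ − d_i⁴)/32 = π(0.147⁴ − 0.0690⁴)/32 = 4.362×10^-5 m⁴.
Shear stress varies linearly with radius: τ = T·r/J = 71720 × 0.0639 / 4.362×10^-5 = 1.051×10^8 Pa.

15200 psi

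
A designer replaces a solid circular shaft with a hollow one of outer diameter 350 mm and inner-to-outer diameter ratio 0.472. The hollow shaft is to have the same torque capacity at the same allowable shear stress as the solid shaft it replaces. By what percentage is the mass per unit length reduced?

19.6 %

Equal τ_max and T ⇒ the solid shaft needs d_s³ = d_o³(1−k⁴), so d_s = 350·(1−0.472⁴)^(1/3) = 344.1 mm.
Area ratio A_h/A_s = d_o²(1−k²)/d_s² = (1−k²)/(1−k⁴)^(2/3) = 0.8040.
Mass saving = 1 − 0.8040 = 19.6 %.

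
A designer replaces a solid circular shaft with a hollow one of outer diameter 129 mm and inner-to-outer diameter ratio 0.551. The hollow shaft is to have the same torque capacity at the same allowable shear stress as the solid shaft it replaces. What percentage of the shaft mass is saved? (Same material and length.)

25.7 %

Equal τ_max and T ⇒ the solid shaft needs d_s³ = d_o³(1−k⁴), so d_s = 129·(1−0.551⁴)^(1/3) = 124.9 mm.
Area ratio A_h/A_s = d_o²(1−k²)/d_s² = (1−k²)/(1−k⁴)^(2/3) = 0.7428.
Mass saving = 1 − 0.7428 = 25.7 %.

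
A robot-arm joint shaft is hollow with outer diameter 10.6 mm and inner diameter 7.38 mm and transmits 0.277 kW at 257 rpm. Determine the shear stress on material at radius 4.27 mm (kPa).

46300 kPa

ω = 2π·257/60 = 26.91 rad/s, so T = P/ω = 0.277×10³ / 26.91 = 10.29 N·m.
J = π(d_o⁴ − d_i⁴)/32 = π(0.0106⁴ − 0.00738⁴)/32 = 9.482×10^-10 m⁴.
Shear stress varies linearly with radius: τ = T·r/J = 10.29 × 0.00427 / 9.482×10^-10 = 4.635×10^7 Pa.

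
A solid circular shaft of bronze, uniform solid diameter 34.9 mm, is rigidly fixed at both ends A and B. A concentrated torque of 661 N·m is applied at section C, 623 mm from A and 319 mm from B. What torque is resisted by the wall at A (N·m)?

With uniform GJ and both ends fixed, compatibility θ_AC = θ_CB gives T_A·a = T_B·b, together with T_A + T_B = T₀.
T_A = T₀·b/(a+b) = 661.0·319/942.0 = 223.8 N·m; T_B = 437.2 N·m.

224 N·m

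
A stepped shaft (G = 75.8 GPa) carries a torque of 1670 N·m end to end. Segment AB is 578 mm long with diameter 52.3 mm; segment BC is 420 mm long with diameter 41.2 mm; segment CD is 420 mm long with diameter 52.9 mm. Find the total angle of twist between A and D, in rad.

J_AB = π(0.0523)⁴/32 = 7.35×10^-7 m⁴; J_BC = π(0.0412)⁴/32 = 2.83×10^-7 m⁴; J_CD = π(0.0529)⁴/32 = 7.69×10^-7 m⁴.
θ = (T/G)·Σ L_i/J_i = (1670/75.8×10⁹)·(0.578/7.35×10^-7 + 0.420/2.83×10^-7 + 0.420/7.69×10^-7) = 0.06208 rad.

0.0621 rad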